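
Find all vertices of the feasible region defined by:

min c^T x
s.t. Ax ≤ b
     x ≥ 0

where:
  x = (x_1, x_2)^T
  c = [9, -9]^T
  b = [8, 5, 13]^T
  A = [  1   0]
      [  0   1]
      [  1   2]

(0, 0), (8, 0), (8, 2.5), (3, 5), (0, 5)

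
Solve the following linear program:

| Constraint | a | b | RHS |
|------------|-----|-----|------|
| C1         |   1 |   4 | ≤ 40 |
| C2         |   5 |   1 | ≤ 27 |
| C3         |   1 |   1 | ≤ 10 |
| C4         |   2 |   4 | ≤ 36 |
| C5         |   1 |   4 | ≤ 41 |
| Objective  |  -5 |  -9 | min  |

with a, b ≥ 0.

Evaluate the objective at each vertex of the feasible region:
  z(0, 0) = 0
  z(5.4, 0) = -27
  z(4.25, 5.75) = -73
  z(2, 8) = -82  ←
  z(0, 9) = -81
The minimum is at a = 2, b = 8.

a = 2, b = 8, z = -82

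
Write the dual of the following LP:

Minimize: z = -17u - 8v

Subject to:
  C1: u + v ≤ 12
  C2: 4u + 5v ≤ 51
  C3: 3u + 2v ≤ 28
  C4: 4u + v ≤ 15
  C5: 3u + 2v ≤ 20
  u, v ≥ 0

Primal min cᵀx s.t. Ax ≤ b, x ≥ 0  →  Dual max −bᵀy s.t. Aᵀy ≥ −c, y ≥ 0.

Maximize: z = -12y1 - 51y2 - 28y3 - 15y4 - 20y5

Subject to:
  y1 + 4y2 + 3y3 + 4y4 + 3y5 ≥ 17
  y1 + 5y2 + 2y3 + y4 + 2y5 ≥ 8
  y1, y2, y3, y4, y5 ≥ 0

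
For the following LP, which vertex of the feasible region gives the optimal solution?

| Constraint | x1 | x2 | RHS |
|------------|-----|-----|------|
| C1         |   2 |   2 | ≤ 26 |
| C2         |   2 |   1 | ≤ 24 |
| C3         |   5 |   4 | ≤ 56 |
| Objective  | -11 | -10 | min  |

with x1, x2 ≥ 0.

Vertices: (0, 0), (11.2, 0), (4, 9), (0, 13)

Evaluate the objective at each vertex of the feasible region:
  z(0, 0) = 0
  z(11.2, 0) = -123.2
  z(4, 9) = -134  ←
  z(0, 13) = -130
The minimum is at x1 = 4, x2 = 9.

(4, 9)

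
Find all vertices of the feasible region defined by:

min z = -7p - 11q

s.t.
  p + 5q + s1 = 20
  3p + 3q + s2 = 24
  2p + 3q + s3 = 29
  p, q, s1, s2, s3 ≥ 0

(0, 0), (8, 0), (5, 3), (0, 4)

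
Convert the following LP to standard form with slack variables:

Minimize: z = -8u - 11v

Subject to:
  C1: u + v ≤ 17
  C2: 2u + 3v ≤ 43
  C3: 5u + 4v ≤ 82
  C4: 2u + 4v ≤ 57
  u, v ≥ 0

min z = -8u - 11v

s.t.
  u + v + s1 = 17
  2u + 3v + s2 = 43
  5u + 4v + s3 = 82
  2u + 4v + s4 = 57
  u, v, s1, s2, s3, s4 ≥ 0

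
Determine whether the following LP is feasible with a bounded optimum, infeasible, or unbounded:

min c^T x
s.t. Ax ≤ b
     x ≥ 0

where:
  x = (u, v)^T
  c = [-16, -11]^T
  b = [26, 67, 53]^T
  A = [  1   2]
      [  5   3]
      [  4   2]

Feasible with a bounded optimal solution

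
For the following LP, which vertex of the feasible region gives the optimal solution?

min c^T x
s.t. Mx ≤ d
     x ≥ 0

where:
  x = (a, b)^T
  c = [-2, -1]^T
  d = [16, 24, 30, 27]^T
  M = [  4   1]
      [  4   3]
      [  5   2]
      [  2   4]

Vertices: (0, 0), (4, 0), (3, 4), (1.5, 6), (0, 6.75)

Evaluate the objective at each vertex of the feasible region:
  z(0, 0) = 0
  z(4, 0) = -8
  z(3, 4) = -10  ←
  z(1.5, 6) = -9
  z(0, 6.75) = -6.75
The minimum is at a = 3, b = 4.

(3, 4)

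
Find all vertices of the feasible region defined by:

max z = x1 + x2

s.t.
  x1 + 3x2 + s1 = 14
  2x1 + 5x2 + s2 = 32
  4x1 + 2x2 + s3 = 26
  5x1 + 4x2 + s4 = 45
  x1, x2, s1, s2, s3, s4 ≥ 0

(0, 0), (6.5, 0), (5, 3), (0, 4.667)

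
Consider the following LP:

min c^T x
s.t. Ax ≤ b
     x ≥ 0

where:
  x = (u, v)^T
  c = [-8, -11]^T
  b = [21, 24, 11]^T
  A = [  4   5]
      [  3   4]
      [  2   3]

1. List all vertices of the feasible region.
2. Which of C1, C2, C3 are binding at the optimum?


1. (0, 0), (5.25, 0), (4, 1), (0, 3.667)
2. C1, C3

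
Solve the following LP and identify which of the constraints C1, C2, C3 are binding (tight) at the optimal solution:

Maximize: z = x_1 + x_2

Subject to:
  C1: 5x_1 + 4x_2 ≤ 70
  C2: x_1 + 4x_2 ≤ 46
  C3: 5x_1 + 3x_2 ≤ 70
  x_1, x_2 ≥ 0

At x_1 = 6, x_2 = 10, compute slack b - a·x for each constraint:
  C1: 70 − 70 = 0  (binding)
  C2: 46 − 46 = 0  (binding)
  C3: 70 − 60 = 10  (slack)

Optimal: x_1 = 6, x_2 = 10
Binding: C1, C2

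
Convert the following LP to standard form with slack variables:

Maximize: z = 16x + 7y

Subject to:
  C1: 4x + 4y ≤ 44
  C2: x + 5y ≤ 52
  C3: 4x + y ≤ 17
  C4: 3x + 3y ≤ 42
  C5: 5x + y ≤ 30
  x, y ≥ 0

max z = 16x + 7y

s.t.
  4x + 4y + s1 = 44
  x + 5y + s2 = 52
  4x + y + s3 = 17
  3x + 3y + s4 = 42
  5x + y + s5 = 30
  x, y, s1, s2, s3, s4, s5 ≥ 0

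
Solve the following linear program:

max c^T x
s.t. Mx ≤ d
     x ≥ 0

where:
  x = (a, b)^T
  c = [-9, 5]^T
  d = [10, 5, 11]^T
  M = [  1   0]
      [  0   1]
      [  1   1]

Evaluate the objective at each vertex of the feasible region:
  z(0, 0) = 0
  z(10, 0) = -90
  z(10, 1) = -85
  z(6, 5) = -29
  z(0, 5) = 25  ←
The maximum is at a = 0, b = 5.

a = 0, b = 5, z = 25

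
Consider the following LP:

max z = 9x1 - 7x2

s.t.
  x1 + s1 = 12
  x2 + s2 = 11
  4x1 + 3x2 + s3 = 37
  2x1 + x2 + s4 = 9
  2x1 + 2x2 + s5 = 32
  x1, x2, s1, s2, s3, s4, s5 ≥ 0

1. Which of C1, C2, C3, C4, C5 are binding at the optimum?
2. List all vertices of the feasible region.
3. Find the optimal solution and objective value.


1. C4
2. (0, 0), (4.5, 0), (0, 9)
3. x1 = 4.5, x2 = 0, z = 40.5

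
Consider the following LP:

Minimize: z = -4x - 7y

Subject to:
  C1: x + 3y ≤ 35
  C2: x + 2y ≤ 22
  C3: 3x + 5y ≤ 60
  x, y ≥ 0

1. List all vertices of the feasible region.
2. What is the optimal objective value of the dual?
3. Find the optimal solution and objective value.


1. (0, 0), (20, 0), (10, 6), (0, 11)
2. -82
3. x = 10, y = 6, z = -82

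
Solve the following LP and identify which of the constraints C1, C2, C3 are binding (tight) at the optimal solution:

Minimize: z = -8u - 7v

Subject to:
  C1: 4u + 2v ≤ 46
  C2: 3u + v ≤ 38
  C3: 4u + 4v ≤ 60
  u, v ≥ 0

At u = 8, v = 7, compute slack b - a·x for each constraint:
  C1: 46 − 46 = 0  (binding)
  C2: 38 − 31 = 7  (slack)
  C3: 60 − 60 = 0  (binding)

Optimal: u = 8, v = 7
Binding: C1, C3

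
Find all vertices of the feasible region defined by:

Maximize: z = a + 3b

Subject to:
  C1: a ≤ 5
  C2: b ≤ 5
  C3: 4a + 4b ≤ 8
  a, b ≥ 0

(0, 0), (2, 0), (0, 2)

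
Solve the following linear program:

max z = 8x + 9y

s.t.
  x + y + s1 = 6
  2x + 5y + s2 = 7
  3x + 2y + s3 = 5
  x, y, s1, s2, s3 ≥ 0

Evaluate the objective at each vertex of the feasible region:
  z(0, 0) = 0
  z(1.667, 0) = 13.33
  z(1, 1) = 17  ←
  z(0, 1.4) = 12.6
The maximum is at x = 1, y = 1.

x = 1, y = 1, z = 17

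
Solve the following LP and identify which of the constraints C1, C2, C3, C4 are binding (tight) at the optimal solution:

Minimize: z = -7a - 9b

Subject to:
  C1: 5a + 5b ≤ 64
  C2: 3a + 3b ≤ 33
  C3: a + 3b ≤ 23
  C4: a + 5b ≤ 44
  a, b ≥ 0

At a = 5, b = 6, compute slack b - a·x for each constraint:
  C1: 64 − 55 = 9  (slack)
  C2: 33 − 33 = 0  (binding)
  C3: 23 − 23 = 0  (binding)
  C4: 44 − 35 = 9  (slack)

Optimal: a = 5, b = 6
Binding: C2, C3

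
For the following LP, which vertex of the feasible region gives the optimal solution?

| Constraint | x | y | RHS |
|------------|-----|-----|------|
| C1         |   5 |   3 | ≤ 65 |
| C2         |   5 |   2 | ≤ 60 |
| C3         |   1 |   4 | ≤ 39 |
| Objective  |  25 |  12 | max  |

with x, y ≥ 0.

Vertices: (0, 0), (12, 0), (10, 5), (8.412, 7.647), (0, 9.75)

Evaluate the objective at each vertex of the feasible region:
  z(0, 0) = 0
  z(12, 0) = 300
  z(10, 5) = 310  ←
  z(8.412, 7.647) = 302.1
  z(0, 9.75) = 117
The maximum is at x = 10, y = 5.

(10, 5)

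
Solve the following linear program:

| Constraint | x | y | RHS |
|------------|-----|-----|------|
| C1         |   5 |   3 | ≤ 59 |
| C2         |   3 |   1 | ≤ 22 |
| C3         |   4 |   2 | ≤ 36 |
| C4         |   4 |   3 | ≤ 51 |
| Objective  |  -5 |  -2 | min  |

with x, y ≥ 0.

Evaluate the objective at each vertex of the feasible region:
  z(0, 0) = 0
  z(7.333, 0) = -36.67
  z(4, 10) = -40  ←
  z(1.5, 15) = -37.5
  z(0, 17) = -34
The minimum is at x = 4, y = 10.

x = 4, y = 10, z = -40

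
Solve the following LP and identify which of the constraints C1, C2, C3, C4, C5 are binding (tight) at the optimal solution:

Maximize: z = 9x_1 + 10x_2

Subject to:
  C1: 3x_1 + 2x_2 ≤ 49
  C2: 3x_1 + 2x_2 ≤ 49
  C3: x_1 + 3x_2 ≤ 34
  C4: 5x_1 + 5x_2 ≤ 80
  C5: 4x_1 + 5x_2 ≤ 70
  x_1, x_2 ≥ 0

At x_1 = 10, x_2 = 6, compute slack b - a·x for each constraint:
  C1: 49 − 42 = 7  (slack)
  C2: 49 − 42 = 7  (slack)
  C3: 34 − 28 = 6  (slack)
  C4: 80 − 80 = 0  (binding)
  C5: 70 − 70 = 0  (binding)

Optimal: x_1 = 10, x_2 = 6
Binding: C4, C5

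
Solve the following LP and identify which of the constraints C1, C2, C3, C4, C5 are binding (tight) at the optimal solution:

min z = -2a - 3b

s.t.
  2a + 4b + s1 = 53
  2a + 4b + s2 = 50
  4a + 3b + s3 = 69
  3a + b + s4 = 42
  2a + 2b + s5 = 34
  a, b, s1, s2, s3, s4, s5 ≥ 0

At a = 9, b = 8, compute slack b - a·x for each constraint:
  C1: 53 − 50 = 3  (slack)
  C2: 50 − 50 = 0  (binding)
  C3: 69 − 60 = 9  (slack)
  C4: 42 − 35 = 7  (slack)
  C5: 34 − 34 = 0  (binding)

Optimal: a = 9, b = 8
Binding: C2, C5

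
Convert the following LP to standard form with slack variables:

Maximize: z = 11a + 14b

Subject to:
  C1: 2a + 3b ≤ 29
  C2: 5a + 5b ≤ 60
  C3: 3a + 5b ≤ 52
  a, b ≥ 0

max z = 11a + 14b

s.t.
  2a + 3b + s1 = 29
  5a + 5b + s2 = 60
  3a + 5b + s3 = 52
  a, b, s1, s2, s3 ≥ 0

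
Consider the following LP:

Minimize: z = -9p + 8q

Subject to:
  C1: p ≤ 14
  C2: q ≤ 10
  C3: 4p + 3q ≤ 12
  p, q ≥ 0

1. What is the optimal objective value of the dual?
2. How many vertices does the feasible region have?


1. -27
2. 3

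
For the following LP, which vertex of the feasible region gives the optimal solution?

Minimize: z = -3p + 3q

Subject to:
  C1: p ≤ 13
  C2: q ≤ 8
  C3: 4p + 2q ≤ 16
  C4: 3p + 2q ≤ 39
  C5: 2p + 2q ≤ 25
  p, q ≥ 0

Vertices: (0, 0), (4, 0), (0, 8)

Evaluate the objective at each vertex of the feasible region:
  z(0, 0) = 0
  z(4, 0) = -12  ←
  z(0, 8) = 24
The minimum is at p = 4, q = 0.

(4, 0)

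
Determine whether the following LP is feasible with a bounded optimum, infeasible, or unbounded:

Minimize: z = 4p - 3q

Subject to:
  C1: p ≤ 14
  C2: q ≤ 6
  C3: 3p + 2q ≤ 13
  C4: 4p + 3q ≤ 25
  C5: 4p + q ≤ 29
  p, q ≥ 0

Feasible with a bounded optimal solution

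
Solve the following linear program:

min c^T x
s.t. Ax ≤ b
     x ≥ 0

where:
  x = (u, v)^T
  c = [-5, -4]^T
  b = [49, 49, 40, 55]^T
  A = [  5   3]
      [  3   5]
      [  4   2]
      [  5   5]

Evaluate the objective at each vertex of the feasible region:
  z(0, 0) = 0
  z(9.8, 0) = -49
  z(8, 3) = -52  ←
  z(3, 8) = -47
  z(0, 9.8) = -39.2
The minimum is at u = 8, v = 3.

u = 8, v = 3, z = -52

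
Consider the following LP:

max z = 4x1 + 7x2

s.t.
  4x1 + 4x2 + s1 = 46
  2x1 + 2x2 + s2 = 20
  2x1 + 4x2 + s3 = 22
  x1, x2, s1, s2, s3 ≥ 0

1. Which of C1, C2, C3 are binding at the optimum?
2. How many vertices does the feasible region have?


1. C2, C3
2. 4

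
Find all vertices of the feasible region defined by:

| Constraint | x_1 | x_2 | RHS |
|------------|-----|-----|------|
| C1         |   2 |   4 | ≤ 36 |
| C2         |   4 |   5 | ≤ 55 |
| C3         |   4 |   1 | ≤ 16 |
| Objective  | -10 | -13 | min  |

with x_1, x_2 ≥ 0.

(0, 0), (4, 0), (2, 8), (0, 9)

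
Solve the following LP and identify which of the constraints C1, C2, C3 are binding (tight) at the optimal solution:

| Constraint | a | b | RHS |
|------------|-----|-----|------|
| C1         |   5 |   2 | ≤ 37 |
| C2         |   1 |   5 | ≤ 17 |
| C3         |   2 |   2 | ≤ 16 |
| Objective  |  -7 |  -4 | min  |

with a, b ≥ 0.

At a = 7, b = 1, compute slack b - a·x for each constraint:
  C1: 37 − 37 = 0  (binding)
  C2: 17 − 12 = 5  (slack)
  C3: 16 − 16 = 0  (binding)

Optimal: a = 7, b = 1
Binding: C1, C3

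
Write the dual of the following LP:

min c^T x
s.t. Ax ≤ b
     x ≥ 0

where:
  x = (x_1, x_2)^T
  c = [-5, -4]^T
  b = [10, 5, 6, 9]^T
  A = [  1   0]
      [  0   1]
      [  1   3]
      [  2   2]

Primal min cᵀx s.t. Ax ≤ b, x ≥ 0  →  Dual max −bᵀy s.t. Aᵀy ≥ −c, y ≥ 0.

Maximize: z = -10y1 - 5y2 - 6y3 - 9y4

Subject to:
  y1 + y3 + 2y4 ≥ 5
  y2 + 3y3 + 2y4 ≥ 4
  y1, y2, y3, y4 ≥ 0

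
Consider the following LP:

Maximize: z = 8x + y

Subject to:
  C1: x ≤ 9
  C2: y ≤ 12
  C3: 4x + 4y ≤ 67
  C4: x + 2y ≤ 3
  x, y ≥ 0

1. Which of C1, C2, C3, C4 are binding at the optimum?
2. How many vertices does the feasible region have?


1. C4
2. 3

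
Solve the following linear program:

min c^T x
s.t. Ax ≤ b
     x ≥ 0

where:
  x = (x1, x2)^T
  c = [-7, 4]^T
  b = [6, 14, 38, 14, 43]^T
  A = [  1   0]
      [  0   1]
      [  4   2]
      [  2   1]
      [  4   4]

Evaluate the objective at each vertex of the feasible region:
  z(0, 0) = 0
  z(6, 0) = -42  ←
  z(6, 2) = -34
  z(3.25, 7.5) = 7.25
  z(0, 10.75) = 43
The minimum is at x1 = 6, x2 = 0.

x1 = 6, x2 = 0, z = -42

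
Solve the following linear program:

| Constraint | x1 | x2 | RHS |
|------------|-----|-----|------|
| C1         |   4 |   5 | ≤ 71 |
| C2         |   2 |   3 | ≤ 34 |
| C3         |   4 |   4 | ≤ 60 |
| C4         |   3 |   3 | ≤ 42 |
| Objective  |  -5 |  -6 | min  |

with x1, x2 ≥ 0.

Evaluate the objective at each vertex of the feasible region:
  z(0, 0) = 0
  z(14, 0) = -70
  z(8, 6) = -76  ←
  z(0, 11.33) = -68
The minimum is at x1 = 8, x2 = 6.

x1 = 8, x2 = 6, z = -76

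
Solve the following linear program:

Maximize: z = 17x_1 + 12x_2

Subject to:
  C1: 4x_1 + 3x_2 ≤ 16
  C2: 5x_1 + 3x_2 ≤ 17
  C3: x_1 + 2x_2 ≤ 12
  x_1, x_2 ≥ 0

Evaluate the objective at each vertex of the feasible region:
  z(0, 0) = 0
  z(3.4, 0) = 57.8
  z(1, 4) = 65  ←
  z(0, 5.333) = 64
The maximum is at x_1 = 1, x_2 = 4.

x_1 = 1, x_2 = 4, z = 65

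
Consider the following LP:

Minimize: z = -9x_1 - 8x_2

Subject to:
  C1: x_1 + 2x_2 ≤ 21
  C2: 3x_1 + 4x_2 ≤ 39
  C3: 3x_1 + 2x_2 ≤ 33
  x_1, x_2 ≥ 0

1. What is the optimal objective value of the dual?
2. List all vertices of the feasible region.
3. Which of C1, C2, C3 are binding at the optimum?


1. -105
2. (0, 0), (11, 0), (9, 3), (0, 9.75)
3. C2, C3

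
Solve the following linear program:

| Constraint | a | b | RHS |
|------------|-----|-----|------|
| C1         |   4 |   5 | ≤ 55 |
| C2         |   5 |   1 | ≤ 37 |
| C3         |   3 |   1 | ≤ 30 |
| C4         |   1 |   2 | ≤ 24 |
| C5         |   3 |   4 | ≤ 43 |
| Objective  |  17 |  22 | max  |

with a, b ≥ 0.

Evaluate the objective at each vertex of the feasible region:
  z(0, 0) = 0
  z(7.4, 0) = 125.8
  z(6.19, 6.048) = 238.3
  z(5, 7) = 239  ←
  z(0, 10.75) = 236.5
The maximum is at a = 5, b = 7.

a = 5, b = 7, z = 239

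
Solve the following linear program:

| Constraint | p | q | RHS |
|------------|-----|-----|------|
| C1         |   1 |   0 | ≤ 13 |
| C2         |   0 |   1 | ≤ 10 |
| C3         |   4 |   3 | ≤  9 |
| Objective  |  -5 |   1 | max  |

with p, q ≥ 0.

Evaluate the objective at each vertex of the feasible region:
  z(0, 0) = 0
  z(2.25, 0) = -11.25
  z(0, 3) = 3  ←
The maximum is at p = 0, q = 3.

p = 0, q = 3, z = 3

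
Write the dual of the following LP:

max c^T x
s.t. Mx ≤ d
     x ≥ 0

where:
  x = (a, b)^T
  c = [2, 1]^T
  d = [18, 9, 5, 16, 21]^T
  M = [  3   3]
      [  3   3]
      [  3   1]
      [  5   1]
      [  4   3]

Primal max cᵀx s.t. Ax ≤ b, x ≥ 0  →  Dual min bᵀy s.t. Aᵀy ≥ c, y ≥ 0.

Minimize: z = 18y1 + 9y2 + 5y3 + 16y4 + 21y5

Subject to:
  3y1 + 3y2 + 3y3 + 5y4 + 4y5 ≥ 2
  3y1 + 3y2 + y3 + y4 + 3y5 ≥ 1
  y1, y2, y3, y4, y5 ≥ 0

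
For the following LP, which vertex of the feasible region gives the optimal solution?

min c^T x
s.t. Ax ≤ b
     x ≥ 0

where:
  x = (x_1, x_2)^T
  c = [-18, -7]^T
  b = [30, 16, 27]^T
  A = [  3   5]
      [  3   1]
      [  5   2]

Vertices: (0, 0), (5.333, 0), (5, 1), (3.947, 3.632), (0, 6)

Evaluate the objective at each vertex of the feasible region:
  z(0, 0) = 0
  z(5.333, 0) = -96
  z(5, 1) = -97  ←
  z(3.947, 3.632) = -96.47
  z(0, 6) = -42
The minimum is at x_1 = 5, x_2 = 1.

(5, 1)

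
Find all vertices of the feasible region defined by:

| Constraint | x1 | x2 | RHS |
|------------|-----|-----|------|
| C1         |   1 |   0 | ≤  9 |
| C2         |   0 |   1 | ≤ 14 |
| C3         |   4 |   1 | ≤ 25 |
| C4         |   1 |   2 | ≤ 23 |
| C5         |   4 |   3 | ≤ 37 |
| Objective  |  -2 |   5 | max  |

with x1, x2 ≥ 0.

(0, 0), (6.25, 0), (4.75, 6), (1, 11), (0, 11.5)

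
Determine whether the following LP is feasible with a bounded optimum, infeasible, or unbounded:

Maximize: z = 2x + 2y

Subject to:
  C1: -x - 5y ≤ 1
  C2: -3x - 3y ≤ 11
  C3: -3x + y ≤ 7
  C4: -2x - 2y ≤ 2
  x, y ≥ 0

Unbounded (objective can increase without bound)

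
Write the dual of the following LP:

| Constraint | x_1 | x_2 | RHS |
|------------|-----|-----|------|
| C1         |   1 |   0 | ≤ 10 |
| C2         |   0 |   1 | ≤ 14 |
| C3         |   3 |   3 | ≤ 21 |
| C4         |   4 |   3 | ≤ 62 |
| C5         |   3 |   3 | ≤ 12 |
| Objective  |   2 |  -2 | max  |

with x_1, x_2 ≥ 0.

Primal max cᵀx s.t. Ax ≤ b, x ≥ 0  →  Dual min bᵀy s.t. Aᵀy ≥ c, y ≥ 0.

Minimize: z = 10y1 + 14y2 + 21y3 + 62y4 + 12y5

Subject to:
  y1 + 3y3 + 4y4 + 3y5 ≥ 2
  y2 + 3y3 + 3y4 + 3y5 ≥ -2
  y1, y2, y3, y4, y5 ≥ 0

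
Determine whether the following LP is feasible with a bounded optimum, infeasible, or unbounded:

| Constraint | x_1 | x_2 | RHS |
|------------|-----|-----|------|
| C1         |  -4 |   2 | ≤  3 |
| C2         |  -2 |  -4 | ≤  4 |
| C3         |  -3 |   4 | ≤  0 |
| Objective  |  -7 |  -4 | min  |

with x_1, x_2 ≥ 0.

Unbounded (objective can decrease without bound)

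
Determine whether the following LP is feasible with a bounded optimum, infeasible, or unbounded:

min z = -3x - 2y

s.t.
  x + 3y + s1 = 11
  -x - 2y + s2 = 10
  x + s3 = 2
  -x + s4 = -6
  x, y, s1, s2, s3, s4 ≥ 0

Infeasible (no feasible solution exists)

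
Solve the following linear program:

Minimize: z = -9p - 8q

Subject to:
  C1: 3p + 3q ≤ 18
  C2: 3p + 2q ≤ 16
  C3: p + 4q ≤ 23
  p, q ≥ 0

Evaluate the objective at each vertex of the feasible region:
  z(0, 0) = 0
  z(5.333, 0) = -48
  z(4, 2) = -52  ←
  z(0.3333, 5.667) = -48.33
  z(0, 5.75) = -46
The minimum is at p = 4, q = 2.

p = 4, q = 2, z = -52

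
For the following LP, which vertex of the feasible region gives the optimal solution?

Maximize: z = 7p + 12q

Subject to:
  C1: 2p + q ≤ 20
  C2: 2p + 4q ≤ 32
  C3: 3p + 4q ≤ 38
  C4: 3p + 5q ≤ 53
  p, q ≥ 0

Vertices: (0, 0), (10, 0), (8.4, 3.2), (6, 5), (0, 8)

Evaluate the objective at each vertex of the feasible region:
  z(0, 0) = 0
  z(10, 0) = 70
  z(8.4, 3.2) = 97.2
  z(6, 5) = 102  ←
  z(0, 8) = 96
The maximum is at p = 6, q = 5.

(6, 5)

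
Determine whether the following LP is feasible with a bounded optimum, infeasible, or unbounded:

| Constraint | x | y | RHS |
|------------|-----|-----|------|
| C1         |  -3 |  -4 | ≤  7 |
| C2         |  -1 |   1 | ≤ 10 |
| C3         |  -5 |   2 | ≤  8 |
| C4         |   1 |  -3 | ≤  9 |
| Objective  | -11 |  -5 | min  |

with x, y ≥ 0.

Unbounded (objective can decrease without bound)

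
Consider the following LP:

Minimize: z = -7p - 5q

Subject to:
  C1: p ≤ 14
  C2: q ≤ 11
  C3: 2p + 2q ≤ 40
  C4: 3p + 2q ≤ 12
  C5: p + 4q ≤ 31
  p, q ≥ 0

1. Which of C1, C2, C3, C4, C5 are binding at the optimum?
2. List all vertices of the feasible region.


1. C4
2. (0, 0), (4, 0), (0, 6)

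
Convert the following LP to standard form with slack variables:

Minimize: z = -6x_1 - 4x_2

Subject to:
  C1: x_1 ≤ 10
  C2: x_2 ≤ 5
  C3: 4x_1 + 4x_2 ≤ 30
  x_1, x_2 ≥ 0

min z = -6x_1 - 4x_2

s.t.
  x_1 + s1 = 10
  x_2 + s2 = 5
  4x_1 + 4x_2 + s3 = 30
  x_1, x_2, s1, s2, s3 ≥ 0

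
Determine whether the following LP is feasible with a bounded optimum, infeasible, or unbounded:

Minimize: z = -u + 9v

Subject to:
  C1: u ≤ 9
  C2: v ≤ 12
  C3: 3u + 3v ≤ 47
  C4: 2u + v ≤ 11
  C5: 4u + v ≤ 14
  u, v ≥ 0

Feasible with a bounded optimal solution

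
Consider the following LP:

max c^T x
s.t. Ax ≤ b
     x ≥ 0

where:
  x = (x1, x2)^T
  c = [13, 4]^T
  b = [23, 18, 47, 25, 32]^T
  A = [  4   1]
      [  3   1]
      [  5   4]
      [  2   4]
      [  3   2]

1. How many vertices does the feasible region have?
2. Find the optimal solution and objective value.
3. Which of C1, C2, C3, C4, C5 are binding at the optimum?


1. 5
2. x1 = 5, x2 = 3, z = 77
3. C1, C2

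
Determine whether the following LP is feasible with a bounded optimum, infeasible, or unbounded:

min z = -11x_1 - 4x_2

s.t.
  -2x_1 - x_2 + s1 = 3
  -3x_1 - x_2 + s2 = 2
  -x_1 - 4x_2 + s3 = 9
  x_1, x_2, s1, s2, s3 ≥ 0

Unbounded (objective can decrease without bound)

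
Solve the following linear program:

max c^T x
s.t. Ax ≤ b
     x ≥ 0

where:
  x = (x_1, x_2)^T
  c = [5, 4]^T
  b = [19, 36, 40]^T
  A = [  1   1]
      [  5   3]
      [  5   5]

Evaluate the objective at each vertex of the feasible region:
  z(0, 0) = 0
  z(7.2, 0) = 36
  z(6, 2) = 38  ←
  z(0, 8) = 32
The maximum is at x_1 = 6, x_2 = 2.

x_1 = 6, x_2 = 2, z = 38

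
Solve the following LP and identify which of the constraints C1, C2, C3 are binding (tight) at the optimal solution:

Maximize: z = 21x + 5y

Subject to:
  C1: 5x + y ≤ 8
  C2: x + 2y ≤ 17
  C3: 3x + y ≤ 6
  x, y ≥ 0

At x = 1, y = 3, compute slack b - a·x for each constraint:
  C1: 8 − 8 = 0  (binding)
  C2: 17 − 7 = 10  (slack)
  C3: 6 − 6 = 0  (binding)

Optimal: x = 1, y = 3
Binding: C1, C3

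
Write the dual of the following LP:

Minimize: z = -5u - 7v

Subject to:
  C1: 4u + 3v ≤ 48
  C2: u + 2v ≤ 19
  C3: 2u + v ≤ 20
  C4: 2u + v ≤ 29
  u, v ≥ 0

Primal min cᵀx s.t. Ax ≤ b, x ≥ 0  →  Dual max −bᵀy s.t. Aᵀy ≥ −c, y ≥ 0.

Maximize: z = -48y1 - 19y2 - 20y3 - 29y4

Subject to:
  4y1 + y2 + 2y3 + 2y4 ≥ 5
  3y1 + 2y2 + y3 + y4 ≥ 7
  y1, y2, y3, y4 ≥ 0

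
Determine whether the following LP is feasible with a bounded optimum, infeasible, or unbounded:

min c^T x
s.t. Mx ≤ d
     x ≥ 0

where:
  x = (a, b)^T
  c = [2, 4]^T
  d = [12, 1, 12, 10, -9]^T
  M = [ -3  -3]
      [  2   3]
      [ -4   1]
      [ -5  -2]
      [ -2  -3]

Infeasible (no feasible solution exists)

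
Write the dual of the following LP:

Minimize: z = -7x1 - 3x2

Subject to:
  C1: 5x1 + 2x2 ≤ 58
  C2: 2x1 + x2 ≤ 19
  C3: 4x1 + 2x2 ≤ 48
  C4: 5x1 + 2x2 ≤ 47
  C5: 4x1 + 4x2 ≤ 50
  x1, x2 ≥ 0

Primal min cᵀx s.t. Ax ≤ b, x ≥ 0  →  Dual max −bᵀy s.t. Aᵀy ≥ −c, y ≥ 0.

Maximize: z = -58y1 - 19y2 - 48y3 - 47y4 - 50y5

Subject to:
  5y1 + 2y2 + 4y3 + 5y4 + 4y5 ≥ 7
  2y1 + y2 + 2y3 + 2y4 + 4y5 ≥ 3
  y1, y2, y3, y4, y5 ≥ 0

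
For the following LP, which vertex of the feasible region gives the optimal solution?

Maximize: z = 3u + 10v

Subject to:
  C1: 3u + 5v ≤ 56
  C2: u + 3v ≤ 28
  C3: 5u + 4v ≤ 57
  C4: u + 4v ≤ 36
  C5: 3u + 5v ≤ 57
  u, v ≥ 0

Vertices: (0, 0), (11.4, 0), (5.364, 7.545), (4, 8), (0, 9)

Evaluate the objective at each vertex of the feasible region:
  z(0, 0) = 0
  z(11.4, 0) = 34.2
  z(5.364, 7.545) = 91.55
  z(4, 8) = 92  ←
  z(0, 9) = 90
The maximum is at u = 4, v = 8.

(4, 8)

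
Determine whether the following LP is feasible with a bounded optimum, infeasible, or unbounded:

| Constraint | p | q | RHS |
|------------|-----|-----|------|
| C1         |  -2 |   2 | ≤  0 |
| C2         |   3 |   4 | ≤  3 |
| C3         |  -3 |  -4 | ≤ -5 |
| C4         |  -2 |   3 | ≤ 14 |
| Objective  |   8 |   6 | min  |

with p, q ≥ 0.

Infeasible (no feasible solution exists)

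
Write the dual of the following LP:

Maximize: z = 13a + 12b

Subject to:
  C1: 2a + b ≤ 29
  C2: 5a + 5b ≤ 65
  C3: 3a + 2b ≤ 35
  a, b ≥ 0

Primal max cᵀx s.t. Ax ≤ b, x ≥ 0  →  Dual min bᵀy s.t. Aᵀy ≥ c, y ≥ 0.

Minimize: z = 29y1 + 65y2 + 35y3

Subject to:
  2y1 + 5y2 + 3y3 ≥ 13
  y1 + 5y2 + 2y3 ≥ 12
  y1, y2, y3 ≥ 0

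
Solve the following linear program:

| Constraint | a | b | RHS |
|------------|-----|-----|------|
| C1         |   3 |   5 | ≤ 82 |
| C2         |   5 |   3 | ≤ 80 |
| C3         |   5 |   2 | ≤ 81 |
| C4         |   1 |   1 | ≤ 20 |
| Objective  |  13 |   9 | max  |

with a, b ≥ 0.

Evaluate the objective at each vertex of the feasible region:
  z(0, 0) = 0
  z(16, 0) = 208
  z(10, 10) = 220  ←
  z(9, 11) = 216
  z(0, 16.4) = 147.6
The maximum is at a = 10, b = 10.

a = 10, b = 10, z = 220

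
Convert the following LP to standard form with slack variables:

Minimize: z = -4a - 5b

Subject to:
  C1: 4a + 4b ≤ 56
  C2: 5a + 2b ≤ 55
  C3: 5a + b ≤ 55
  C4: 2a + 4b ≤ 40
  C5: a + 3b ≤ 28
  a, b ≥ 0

min z = -4a - 5b

s.t.
  4a + 4b + s1 = 56
  5a + 2b + s2 = 55
  5a + b + s3 = 55
  2a + 4b + s4 = 40
  a + 3b + s5 = 28
  a, b, s1, s2, s3, s4, s5 ≥ 0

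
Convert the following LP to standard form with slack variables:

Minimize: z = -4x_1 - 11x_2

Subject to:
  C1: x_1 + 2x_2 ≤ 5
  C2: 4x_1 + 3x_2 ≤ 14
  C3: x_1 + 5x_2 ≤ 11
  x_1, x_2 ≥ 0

min z = -4x_1 - 11x_2

s.t.
  x_1 + 2x_2 + s1 = 5
  4x_1 + 3x_2 + s2 = 14
  x_1 + 5x_2 + s3 = 11
  x_1, x_2, s1, s2, s3 ≥ 0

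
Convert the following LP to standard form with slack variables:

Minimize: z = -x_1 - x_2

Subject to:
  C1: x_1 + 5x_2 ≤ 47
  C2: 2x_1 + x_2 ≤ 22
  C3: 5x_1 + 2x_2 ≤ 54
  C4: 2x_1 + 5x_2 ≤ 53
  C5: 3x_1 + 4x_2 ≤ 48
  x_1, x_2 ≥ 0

min z = -x_1 - x_2

s.t.
  x_1 + 5x_2 + s1 = 47
  2x_1 + x_2 + s2 = 22
  5x_1 + 2x_2 + s3 = 54
  2x_1 + 5x_2 + s4 = 53
  3x_1 + 4x_2 + s5 = 48
  x_1, x_2, s1, s2, s3, s4, s5 ≥ 0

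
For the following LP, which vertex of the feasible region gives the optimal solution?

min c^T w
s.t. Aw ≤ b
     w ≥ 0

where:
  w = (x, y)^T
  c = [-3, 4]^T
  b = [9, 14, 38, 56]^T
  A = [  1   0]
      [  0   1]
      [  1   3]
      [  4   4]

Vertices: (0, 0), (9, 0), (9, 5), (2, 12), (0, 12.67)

Evaluate the objective at each vertex of the feasible region:
  z(0, 0) = 0
  z(9, 0) = -27  ←
  z(9, 5) = -7
  z(2, 12) = 42
  z(0, 12.67) = 50.67
The minimum is at x = 9, y = 0.

(9, 0)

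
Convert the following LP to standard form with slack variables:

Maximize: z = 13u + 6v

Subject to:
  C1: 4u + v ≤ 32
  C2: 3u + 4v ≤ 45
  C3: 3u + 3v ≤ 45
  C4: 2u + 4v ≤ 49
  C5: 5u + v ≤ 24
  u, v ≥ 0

max z = 13u + 6v

s.t.
  4u + v + s1 = 32
  3u + 4v + s2 = 45
  3u + 3v + s3 = 45
  2u + 4v + s4 = 49
  5u + v + s5 = 24
  u, v, s1, s2, s3, s4, s5 ≥ 0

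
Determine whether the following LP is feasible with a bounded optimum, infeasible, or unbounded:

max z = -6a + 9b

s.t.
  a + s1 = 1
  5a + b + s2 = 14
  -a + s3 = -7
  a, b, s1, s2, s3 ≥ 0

Infeasible (no feasible solution exists)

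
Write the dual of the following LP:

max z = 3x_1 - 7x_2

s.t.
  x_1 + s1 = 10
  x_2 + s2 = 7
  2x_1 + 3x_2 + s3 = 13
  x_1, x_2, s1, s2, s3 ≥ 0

Primal max cᵀx s.t. Ax ≤ b, x ≥ 0  →  Dual min bᵀy s.t. Aᵀy ≥ c, y ≥ 0.

Minimize: z = 10y1 + 7y2 + 13y3

Subject to:
  y1 + 2y3 ≥ 3
  y2 + 3y3 ≥ -7
  y1, y2, y3 ≥ 0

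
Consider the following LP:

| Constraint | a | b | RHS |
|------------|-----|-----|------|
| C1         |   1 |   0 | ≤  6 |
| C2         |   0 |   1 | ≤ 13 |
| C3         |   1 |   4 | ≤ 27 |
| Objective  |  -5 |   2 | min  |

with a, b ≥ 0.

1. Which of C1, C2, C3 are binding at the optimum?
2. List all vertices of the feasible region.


1. C1
2. (0, 0), (6, 0), (6, 5.25), (0, 6.75)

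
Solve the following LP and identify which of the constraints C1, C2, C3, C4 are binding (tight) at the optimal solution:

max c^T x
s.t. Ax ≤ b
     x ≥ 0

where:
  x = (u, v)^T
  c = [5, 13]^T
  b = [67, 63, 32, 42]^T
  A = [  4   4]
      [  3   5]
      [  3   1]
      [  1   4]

At u = 6, v = 9, compute slack b - a·x for each constraint:
  C1: 67 − 60 = 7  (slack)
  C2: 63 − 63 = 0  (binding)
  C3: 32 − 27 = 5  (slack)
  C4: 42 − 42 = 0  (binding)

Optimal: u = 6, v = 9
Binding: C2, C4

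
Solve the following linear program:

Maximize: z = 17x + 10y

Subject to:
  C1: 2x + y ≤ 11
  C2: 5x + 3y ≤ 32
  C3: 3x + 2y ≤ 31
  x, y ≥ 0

Evaluate the objective at each vertex of the feasible region:
  z(0, 0) = 0
  z(5.5, 0) = 93.5
  z(1, 9) = 107  ←
  z(0, 10.67) = 106.7
The maximum is at x = 1, y = 9.

x = 1, y = 9, z = 107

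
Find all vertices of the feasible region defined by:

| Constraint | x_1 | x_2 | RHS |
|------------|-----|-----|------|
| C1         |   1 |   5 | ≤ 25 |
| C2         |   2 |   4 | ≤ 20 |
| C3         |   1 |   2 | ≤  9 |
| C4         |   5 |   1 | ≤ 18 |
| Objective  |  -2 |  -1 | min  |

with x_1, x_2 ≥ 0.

(0, 0), (3.6, 0), (3, 3), (0, 4.5)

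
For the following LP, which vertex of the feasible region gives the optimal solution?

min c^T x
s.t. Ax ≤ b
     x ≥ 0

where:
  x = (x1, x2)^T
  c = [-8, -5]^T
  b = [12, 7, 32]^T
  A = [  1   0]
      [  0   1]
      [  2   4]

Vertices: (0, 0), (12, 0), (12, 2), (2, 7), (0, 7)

Evaluate the objective at each vertex of the feasible region:
  z(0, 0) = 0
  z(12, 0) = -96
  z(12, 2) = -106  ←
  z(2, 7) = -51
  z(0, 7) = -35
The minimum is at x1 = 12, x2 = 2.

(12, 2)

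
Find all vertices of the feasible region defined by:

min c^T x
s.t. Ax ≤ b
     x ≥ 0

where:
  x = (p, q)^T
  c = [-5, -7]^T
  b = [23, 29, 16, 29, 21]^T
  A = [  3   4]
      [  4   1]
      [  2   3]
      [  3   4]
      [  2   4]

(0, 0), (7.25, 0), (7.154, 0.3846), (5, 2), (0.5, 5), (0, 5.25)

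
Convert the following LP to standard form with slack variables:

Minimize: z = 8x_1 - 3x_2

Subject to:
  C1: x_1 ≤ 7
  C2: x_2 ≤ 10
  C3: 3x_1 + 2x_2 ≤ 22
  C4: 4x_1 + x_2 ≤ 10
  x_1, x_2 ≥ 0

min z = 8x_1 - 3x_2

s.t.
  x_1 + s1 = 7
  x_2 + s2 = 10
  3x_1 + 2x_2 + s3 = 22
  4x_1 + x_2 + s4 = 10
  x_1, x_2, s1, s2, s3, s4 ≥ 0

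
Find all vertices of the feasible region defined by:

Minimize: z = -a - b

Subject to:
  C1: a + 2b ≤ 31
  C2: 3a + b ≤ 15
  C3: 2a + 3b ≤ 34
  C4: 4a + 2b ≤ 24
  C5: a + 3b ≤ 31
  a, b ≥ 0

(0, 0), (5, 0), (3, 6), (1, 10), (0, 10.33)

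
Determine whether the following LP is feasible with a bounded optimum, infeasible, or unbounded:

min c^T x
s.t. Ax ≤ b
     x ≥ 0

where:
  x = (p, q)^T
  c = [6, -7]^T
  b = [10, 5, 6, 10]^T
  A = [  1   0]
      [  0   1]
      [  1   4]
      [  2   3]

Feasible with a bounded optimal solution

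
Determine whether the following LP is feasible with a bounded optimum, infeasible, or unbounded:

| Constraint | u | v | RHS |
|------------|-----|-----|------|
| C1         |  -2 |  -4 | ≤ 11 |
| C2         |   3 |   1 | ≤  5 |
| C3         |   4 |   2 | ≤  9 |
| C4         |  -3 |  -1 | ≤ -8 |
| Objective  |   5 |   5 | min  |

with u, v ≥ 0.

Infeasible (no feasible solution exists)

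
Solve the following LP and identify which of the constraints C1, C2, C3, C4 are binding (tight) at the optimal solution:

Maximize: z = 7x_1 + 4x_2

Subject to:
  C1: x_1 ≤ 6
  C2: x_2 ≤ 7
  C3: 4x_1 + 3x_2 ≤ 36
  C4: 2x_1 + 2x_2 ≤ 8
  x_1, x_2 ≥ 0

At x_1 = 4, x_2 = 0, compute slack b - a·x for each constraint:
  C1: 6 − 4 = 2  (slack)
  C2: 7 − 0 = 7  (slack)
  C3: 36 − 16 = 20  (slack)
  C4: 8 − 8 = 0  (binding)

Optimal: x_1 = 4, x_2 = 0
Binding: C4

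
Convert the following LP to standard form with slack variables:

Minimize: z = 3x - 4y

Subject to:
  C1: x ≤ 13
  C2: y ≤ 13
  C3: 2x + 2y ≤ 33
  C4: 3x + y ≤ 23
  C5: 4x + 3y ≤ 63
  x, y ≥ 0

min z = 3x - 4y

s.t.
  x + s1 = 13
  y + s2 = 13
  2x + 2y + s3 = 33
  3x + y + s4 = 23
  4x + 3y + s5 = 63
  x, y, s1, s2, s3, s4, s5 ≥ 0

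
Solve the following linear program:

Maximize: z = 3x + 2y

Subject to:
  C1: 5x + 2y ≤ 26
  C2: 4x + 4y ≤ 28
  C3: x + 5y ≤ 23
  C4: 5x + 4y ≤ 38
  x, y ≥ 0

Evaluate the objective at each vertex of the feasible region:
  z(0, 0) = 0
  z(5.2, 0) = 15.6
  z(4, 3) = 18  ←
  z(3, 4) = 17
  z(0, 4.6) = 9.2
The maximum is at x = 4, y = 3.

x = 4, y = 3, z = 18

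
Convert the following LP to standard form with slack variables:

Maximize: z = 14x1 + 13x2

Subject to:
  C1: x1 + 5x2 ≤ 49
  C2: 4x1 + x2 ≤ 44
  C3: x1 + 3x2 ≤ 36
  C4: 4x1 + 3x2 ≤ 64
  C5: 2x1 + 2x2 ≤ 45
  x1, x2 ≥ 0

max z = 14x1 + 13x2

s.t.
  x1 + 5x2 + s1 = 49
  4x1 + x2 + s2 = 44
  x1 + 3x2 + s3 = 36
  4x1 + 3x2 + s4 = 64
  2x1 + 2x2 + s5 = 45
  x1, x2, s1, s2, s3, s4, s5 ≥ 0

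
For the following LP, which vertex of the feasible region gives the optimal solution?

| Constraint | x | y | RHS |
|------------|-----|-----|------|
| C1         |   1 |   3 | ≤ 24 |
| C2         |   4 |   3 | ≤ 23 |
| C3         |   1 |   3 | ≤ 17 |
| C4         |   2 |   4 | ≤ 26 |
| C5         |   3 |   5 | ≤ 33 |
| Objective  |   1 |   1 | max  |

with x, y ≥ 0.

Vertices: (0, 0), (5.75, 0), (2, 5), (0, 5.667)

Evaluate the objective at each vertex of the feasible region:
  z(0, 0) = 0
  z(5.75, 0) = 5.75
  z(2, 5) = 7  ←
  z(0, 5.667) = 5.667
The maximum is at x = 2, y = 5.

(2, 5)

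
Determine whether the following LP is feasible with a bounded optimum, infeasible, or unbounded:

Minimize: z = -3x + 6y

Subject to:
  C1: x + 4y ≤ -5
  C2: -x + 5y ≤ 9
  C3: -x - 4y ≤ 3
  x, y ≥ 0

Infeasible (no feasible solution exists)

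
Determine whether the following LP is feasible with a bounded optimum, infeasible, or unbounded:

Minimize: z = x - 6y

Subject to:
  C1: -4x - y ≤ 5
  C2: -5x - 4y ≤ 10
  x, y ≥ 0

Unbounded (objective can decrease without bound)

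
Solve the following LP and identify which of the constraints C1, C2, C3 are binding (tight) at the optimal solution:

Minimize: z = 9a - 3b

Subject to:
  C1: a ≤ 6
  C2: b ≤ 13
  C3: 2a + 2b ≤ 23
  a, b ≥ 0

At a = 0, b = 11.5, compute slack b - a·x for each constraint:
  C1: 6 − 0 = 6  (slack)
  C2: 13 − 11.5 = 1.5  (slack)
  C3: 23 − 23 = 0  (binding)

Optimal: a = 0, b = 11.5
Binding: C3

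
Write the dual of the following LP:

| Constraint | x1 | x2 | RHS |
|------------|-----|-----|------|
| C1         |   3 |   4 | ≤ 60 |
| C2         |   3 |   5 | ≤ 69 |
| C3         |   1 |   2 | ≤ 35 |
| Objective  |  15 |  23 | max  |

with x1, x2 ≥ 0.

Primal max cᵀx s.t. Ax ≤ b, x ≥ 0  →  Dual min bᵀy s.t. Aᵀy ≥ c, y ≥ 0.

Minimize: z = 60y1 + 69y2 + 35y3

Subject to:
  3y1 + 3y2 + y3 ≥ 15
  4y1 + 5y2 + 2y3 ≥ 23
  y1, y2, y3 ≥ 0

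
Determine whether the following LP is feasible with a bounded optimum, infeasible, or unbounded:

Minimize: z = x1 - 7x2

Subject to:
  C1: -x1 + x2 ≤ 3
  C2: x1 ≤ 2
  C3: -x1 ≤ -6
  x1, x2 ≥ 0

Infeasible (no feasible solution exists)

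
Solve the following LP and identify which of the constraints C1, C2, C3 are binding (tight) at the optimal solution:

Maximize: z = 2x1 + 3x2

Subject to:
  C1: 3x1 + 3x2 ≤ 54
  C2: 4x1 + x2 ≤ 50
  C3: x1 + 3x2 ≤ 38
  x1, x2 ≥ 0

At x1 = 8, x2 = 10, compute slack b - a·x for each constraint:
  C1: 54 − 54 = 0  (binding)
  C2: 50 − 42 = 8  (slack)
  C3: 38 − 38 = 0  (binding)

Optimal: x1 = 8, x2 = 10
Binding: C1, C3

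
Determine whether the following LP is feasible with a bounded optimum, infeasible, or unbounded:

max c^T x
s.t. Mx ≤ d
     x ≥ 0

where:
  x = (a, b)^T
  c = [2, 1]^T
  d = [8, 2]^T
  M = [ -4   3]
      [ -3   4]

Unbounded (objective can increase without bound)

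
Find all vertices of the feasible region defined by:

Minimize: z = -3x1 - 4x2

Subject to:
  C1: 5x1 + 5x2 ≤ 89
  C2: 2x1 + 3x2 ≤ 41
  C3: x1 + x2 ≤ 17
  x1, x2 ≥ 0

(0, 0), (17, 0), (10, 7), (0, 13.67)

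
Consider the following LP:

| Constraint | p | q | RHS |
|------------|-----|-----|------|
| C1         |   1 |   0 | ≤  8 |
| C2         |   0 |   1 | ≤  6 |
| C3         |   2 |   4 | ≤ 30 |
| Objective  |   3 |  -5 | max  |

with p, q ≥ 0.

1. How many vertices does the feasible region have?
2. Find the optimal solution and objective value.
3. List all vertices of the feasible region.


1. 5
2. p = 8, q = 0, z = 24
3. (0, 0), (8, 0), (8, 3.5), (3, 6), (0, 6)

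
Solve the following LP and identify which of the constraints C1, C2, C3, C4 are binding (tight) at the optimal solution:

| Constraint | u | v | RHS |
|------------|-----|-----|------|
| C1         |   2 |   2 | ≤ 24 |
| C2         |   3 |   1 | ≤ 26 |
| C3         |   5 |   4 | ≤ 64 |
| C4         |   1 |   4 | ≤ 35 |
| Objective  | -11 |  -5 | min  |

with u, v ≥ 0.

At u = 7, v = 5, compute slack b - a·x for each constraint:
  C1: 24 − 24 = 0  (binding)
  C2: 26 − 26 = 0  (binding)
  C3: 64 − 55 = 9  (slack)
  C4: 35 − 27 = 8  (slack)

Optimal: u = 7, v = 5
Binding: C1, C2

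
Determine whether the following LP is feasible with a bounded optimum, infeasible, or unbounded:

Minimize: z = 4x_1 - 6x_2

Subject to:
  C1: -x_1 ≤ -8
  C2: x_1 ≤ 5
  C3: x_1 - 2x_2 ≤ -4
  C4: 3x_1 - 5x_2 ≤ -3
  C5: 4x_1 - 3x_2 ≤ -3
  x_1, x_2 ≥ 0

Infeasible (no feasible solution exists)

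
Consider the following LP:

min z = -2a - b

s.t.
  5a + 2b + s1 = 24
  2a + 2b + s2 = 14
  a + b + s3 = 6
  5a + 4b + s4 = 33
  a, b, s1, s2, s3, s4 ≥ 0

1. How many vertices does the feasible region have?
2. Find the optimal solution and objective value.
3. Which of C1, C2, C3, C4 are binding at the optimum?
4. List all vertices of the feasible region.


1. 4
2. a = 4, b = 2, z = -10
3. C1, C3
4. (0, 0), (4.8, 0), (4, 2), (0, 6)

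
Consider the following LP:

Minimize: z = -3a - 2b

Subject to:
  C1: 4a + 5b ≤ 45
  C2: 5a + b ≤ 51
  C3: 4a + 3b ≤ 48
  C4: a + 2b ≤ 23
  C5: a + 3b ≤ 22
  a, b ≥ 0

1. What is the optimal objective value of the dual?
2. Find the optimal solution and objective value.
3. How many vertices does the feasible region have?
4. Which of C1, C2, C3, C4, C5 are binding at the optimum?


1. -32
2. a = 10, b = 1, z = -32
3. 5
4. C1, C2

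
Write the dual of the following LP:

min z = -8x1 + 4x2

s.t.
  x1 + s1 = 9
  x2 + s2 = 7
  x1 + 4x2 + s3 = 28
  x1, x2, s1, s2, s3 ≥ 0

Primal min cᵀx s.t. Ax ≤ b, x ≥ 0  →  Dual max −bᵀy s.t. Aᵀy ≥ −c, y ≥ 0.

Maximize: z = -9y1 - 7y2 - 28y3

Subject to:
  y1 + y3 ≥ 8
  y2 + 4y3 ≥ -4
  y1, y2, y3 ≥ 0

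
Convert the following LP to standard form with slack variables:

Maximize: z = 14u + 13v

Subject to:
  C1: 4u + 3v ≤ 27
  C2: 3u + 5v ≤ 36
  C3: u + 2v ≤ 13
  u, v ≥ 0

max z = 14u + 13v

s.t.
  4u + 3v + s1 = 27
  3u + 5v + s2 = 36
  u + 2v + s3 = 13
  u, v, s1, s2, s3 ≥ 0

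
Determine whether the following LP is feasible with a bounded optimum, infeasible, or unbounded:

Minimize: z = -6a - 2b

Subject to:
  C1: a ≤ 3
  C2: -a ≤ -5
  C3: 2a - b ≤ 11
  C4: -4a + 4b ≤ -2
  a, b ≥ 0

Infeasible (no feasible solution exists)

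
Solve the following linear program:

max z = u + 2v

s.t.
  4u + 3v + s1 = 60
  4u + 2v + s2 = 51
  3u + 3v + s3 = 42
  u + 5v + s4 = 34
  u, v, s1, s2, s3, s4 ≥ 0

Evaluate the objective at each vertex of the feasible region:
  z(0, 0) = 0
  z(12.75, 0) = 12.75
  z(11.5, 2.5) = 16.5
  z(9, 5) = 19  ←
  z(0, 6.8) = 13.6
The maximum is at u = 9, v = 5.

u = 9, v = 5, z = 19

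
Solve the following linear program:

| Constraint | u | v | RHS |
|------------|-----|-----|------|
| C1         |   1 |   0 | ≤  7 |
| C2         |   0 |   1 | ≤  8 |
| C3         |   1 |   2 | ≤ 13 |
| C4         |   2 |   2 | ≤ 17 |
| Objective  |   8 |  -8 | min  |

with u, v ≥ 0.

Evaluate the objective at each vertex of the feasible region:
  z(0, 0) = 0
  z(7, 0) = 56
  z(7, 1.5) = 44
  z(4, 4.5) = -4
  z(0, 6.5) = -52  ←
The minimum is at u = 0, v = 6.5.

u = 0, v = 6.5, z = -52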